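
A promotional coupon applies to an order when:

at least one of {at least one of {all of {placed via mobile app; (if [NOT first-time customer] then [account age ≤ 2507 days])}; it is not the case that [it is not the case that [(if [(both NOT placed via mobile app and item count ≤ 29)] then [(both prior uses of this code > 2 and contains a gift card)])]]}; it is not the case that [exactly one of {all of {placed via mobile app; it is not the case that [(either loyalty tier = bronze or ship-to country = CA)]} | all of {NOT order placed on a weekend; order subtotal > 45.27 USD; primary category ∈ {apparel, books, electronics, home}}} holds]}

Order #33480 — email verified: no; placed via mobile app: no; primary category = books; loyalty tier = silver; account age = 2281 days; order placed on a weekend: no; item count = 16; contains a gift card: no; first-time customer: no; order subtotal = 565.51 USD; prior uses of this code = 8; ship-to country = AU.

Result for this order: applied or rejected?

Rejected

Atomic conditions:
  placed via mobile app: no → false
  NOT first-time customer: no → true
  account age ≤ 2507 days: 2281 ≤ 2507 is true
  NOT placed via mobile app: no → true
  item count ≤ 29: 16 ≤ 29 is true
  prior uses of this code > 2: 8 > 2 is true
  contains a gift card: no → false
  loyalty tier = bronze: silver == bronze is false
  ship-to country = CA: AU == CA is false
  NOT order placed on a weekend: no → true
  order subtotal > 45.27 USD: 565.51 > 45.27 is true
  primary category ∈ {apparel, books, electronics, home}: books is in the set → true
Combine:
[1.1.2] true → true = true
[1.1] false AND true = false
[1.2.1.1.1] true AND true = true
[1.2.1.1.2] true AND false = false
[1.2.1.1] true → false = false
[1.2.1] NOT false = true
[1.2] NOT true = false
[1] false OR false = false
[2.1.1.2.1] false OR false = false
[2.1.1.2] NOT false = true
[2.1.1] false AND true = false
[2.1.2] true AND true AND true = true
[2.1] exactly-one(false, true) = true
[2] NOT true = false
[root] false OR false = false
Overall: false → rejected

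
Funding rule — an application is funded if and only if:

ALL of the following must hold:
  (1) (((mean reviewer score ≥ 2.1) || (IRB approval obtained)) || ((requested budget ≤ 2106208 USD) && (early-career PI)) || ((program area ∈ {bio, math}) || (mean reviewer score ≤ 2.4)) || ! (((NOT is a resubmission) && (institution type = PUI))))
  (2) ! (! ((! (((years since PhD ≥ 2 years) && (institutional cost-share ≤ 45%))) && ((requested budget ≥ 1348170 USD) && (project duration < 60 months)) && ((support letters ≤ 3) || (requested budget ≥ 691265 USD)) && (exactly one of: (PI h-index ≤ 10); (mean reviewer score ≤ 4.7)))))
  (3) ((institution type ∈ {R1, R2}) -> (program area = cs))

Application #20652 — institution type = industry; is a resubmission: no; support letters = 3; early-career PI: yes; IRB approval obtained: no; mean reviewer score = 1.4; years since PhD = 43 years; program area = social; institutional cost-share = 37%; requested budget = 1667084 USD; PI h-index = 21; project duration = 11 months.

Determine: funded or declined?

Declined

Atomic conditions:
  mean reviewer score ≥ 2.1: 1.4 ≥ 2.1 is false
  IRB approval obtained: no → false
  requested budget ≤ 2106208 USD: 1667084 ≤ 2106208 is true
  early-career PI: yes → true
  program area ∈ {bio, math}: social is not in the set → false
  mean reviewer score ≤ 2.4: 1.4 ≤ 2.4 is true
  NOT is a resubmission: no → true
  institution type = PUI: industry == PUI is false
  years since PhD ≥ 2 years: 43 ≥ 2 is true
  institutional cost-share ≤ 45%: 37 ≤ 45 is true
  requested budget ≥ 1348170 USD: 1667084 ≥ 1348170 is true
  project duration < 60 months: 11 < 60 is true
  support letters ≤ 3: 3 ≤ 3 is true
  requested budget ≥ 691265 USD: 1667084 ≥ 691265 is true
  PI h-index ≤ 10: 21 ≤ 10 is false
  mean reviewer score ≤ 4.7: 1.4 ≤ 4.7 is true
  institution type ∈ {R1, R2}: industry is not in the set → false
  program area = cs: social == cs is false
Combine:
[1.1] false OR false = false
[1.2] true AND true = true
[1.3] false OR true = true
[1.4.1] true AND false = false
[1.4] NOT false = true
[1] false OR true OR true OR true = true
[2.1.1.1.1] true AND true = true
[2.1.1.1] NOT true = false
[2.1.1.2] true AND true = true
[2.1.1.3] true OR true = true
[2.1.1.4] exactly-one(false, true) = true
[2.1.1] false AND true AND true AND true = false
[2.1] NOT false = true
[2] NOT true = false
[3] false → false (antecedent false ⇒ implication holds) = true
[root] true AND false AND true = false
Overall: false → declined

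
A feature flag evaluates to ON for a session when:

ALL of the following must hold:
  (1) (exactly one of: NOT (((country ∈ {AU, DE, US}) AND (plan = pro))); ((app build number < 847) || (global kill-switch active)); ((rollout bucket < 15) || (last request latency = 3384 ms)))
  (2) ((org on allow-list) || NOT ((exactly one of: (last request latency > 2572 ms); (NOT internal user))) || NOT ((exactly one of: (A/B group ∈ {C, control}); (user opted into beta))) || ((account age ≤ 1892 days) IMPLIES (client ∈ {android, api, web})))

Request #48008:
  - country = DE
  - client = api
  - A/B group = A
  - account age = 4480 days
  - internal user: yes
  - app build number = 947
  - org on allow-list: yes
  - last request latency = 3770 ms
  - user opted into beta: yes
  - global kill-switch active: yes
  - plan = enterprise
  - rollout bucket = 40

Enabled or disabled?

Disabled

Atomic conditions:
  country ∈ {AU, DE, US}: DE is in the set → true
  plan = pro: enterprise == pro is false
  app build number < 847: 947 < 847 is false
  global kill-switch active: yes → true
  rollout bucket < 15: 40 < 15 is false
  last request latency = 3384 ms: 3770 == 3384 is false
  org on allow-list: yes → true
  last request latency > 2572 ms: 3770 > 2572 is true
  NOT internal user: yes → false
  A/B group ∈ {C, control}: A is not in the set → false
  user opted into beta: yes → true
  account age ≤ 1892 days: 4480 ≤ 1892 is false
  client ∈ {android, api, web}: api is in the set → true
Combine:
[1.1.1] true AND false = false
[1.1] NOT false = true
[1.2] false OR true = true
[1.3] false OR false = false
[1] exactly-one(true, true, false) = false
[2.2.1] exactly-one(true, false) = true
[2.2] NOT true = false
[2.3.1] exactly-one(false, true) = true
[2.3] NOT true = false
[2.4] false → true (antecedent false ⇒ implication holds) = true
[2] true OR false OR false OR true = true
[root] false AND true = false
Overall: false → disabled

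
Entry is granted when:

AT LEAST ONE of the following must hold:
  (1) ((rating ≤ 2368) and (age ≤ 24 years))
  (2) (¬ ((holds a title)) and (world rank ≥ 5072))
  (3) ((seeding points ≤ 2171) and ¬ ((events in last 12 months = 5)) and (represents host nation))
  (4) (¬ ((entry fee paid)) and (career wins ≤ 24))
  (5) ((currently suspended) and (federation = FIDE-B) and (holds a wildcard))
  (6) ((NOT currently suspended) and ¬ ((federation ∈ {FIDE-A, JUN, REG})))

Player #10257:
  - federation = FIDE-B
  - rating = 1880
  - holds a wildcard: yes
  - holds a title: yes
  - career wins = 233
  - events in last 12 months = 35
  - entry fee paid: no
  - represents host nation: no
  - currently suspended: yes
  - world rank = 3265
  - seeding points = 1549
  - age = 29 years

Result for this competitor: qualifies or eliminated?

Atomic conditions:
  rating ≤ 2368: 1880 ≤ 2368 is true
  age ≤ 24 years: 29 ≤ 24 is false
  holds a title: yes → true
  world rank ≥ 5072: 3265 ≥ 5072 is false
  seeding points ≤ 2171: 1549 ≤ 2171 is true
  events in last 12 months = 5: 35 == 5 is false
  represents host nation: no → false
  entry fee paid: no → false
  career wins ≤ 24: 233 ≤ 24 is false
  currently suspended: yes → true
  federation = FIDE-B: FIDE-B == FIDE-B is true
  holds a wildcard: yes → true
  NOT currently suspended: yes → false
  federation ∈ {FIDE-A, JUN, REG}: FIDE-B is not in the set → false
Combine:
[1] true AND false = false
[2.1] NOT true = false
[2] false AND false = false
[3.2] NOT false = true
[3] true AND true AND false = false
[4.1] NOT false = true
[4] true AND false = false
[5] true AND true AND true = true
[6.2] NOT false = true
[6] false AND true = false
[root] false OR false OR false OR false OR true OR false = true
Overall: true → qualifies

Qualifies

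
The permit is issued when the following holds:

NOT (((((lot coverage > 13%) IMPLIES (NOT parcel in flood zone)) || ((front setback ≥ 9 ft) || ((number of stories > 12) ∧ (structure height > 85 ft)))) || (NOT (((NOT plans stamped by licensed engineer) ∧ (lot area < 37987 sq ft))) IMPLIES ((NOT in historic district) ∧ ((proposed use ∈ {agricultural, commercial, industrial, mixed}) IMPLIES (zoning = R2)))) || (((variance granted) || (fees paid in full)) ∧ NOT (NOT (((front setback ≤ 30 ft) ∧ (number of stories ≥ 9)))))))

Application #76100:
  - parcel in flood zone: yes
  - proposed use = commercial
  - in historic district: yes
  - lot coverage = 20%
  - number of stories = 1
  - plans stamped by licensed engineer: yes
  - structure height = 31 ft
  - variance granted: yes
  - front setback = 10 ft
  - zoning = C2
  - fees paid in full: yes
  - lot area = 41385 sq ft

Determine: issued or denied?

Denied

Atomic conditions:
  lot coverage > 13%: 20 > 13 is true
  NOT parcel in flood zone: yes → false
  front setback ≥ 9 ft: 10 ≥ 9 is true
  number of stories > 12: 1 > 12 is false
  structure height > 85 ft: 31 > 85 is false
  NOT plans stamped by licensed engineer: yes → false
  lot area < 37987 sq ft: 41385 < 37987 is false
  NOT in historic district: yes → false
  proposed use ∈ {agricultural, commercial, industrial, mixed}: commercial is in the set → true
  zoning = R2: C2 == R2 is false
  variance granted: yes → true
  fees paid in full: yes → true
  front setback ≤ 30 ft: 10 ≤ 30 is true
  number of stories ≥ 9: 1 ≥ 9 is false
Combine:
[1.1.1] true → false = false
[1.1.2.2] false AND false = false
[1.1.2] true OR false = true
[1.1] false OR true = true
[1.2.1.1] false AND false = false
[1.2.1] NOT false = true
[1.2.2.2] true → false = false
[1.2.2] false AND false = false
[1.2] true → false = false
[1.3.1] true OR true = true
[1.3.2.1.1] true AND false = false
[1.3.2.1] NOT false = true
[1.3.2] NOT true = false
[1.3] true AND false = false
[1] true OR false OR false = true
[root] NOT true = false
Overall: false → denied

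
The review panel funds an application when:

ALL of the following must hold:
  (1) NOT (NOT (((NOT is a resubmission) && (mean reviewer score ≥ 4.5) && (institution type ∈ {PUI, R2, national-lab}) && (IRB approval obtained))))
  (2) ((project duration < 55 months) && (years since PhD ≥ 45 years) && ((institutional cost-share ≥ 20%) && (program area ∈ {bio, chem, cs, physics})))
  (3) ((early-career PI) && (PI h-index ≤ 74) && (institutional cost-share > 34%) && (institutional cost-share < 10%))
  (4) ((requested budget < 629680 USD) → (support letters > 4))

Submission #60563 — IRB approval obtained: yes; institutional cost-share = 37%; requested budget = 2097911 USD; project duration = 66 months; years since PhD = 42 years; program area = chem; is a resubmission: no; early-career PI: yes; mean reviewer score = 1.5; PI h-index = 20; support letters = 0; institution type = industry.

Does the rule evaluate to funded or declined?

Declined

Atomic conditions:
  NOT is a resubmission: no → true
  mean reviewer score ≥ 4.5: 1.5 ≥ 4.5 is false
  institution type ∈ {PUI, R2, national-lab}: industry is not in the set → false
  IRB approval obtained: yes → true
  project duration < 55 months: 66 < 55 is false
  years since PhD ≥ 45 years: 42 ≥ 45 is false
  institutional cost-share ≥ 20%: 37 ≥ 20 is true
  program area ∈ {bio, chem, cs, physics}: chem is in the set → true
  early-career PI: yes → true
  PI h-index ≤ 74: 20 ≤ 74 is true
  institutional cost-share > 34%: 37 > 34 is true
  institutional cost-share < 10%: 37 < 10 is false
  requested budget < 629680 USD: 2097911 < 629680 is false
  support letters > 4: 0 > 4 is false
Combine:
[1.1.1] true AND false AND false AND true = false
[1.1] NOT false = true
[1] NOT true = false
[2.3] true AND true = true
[2] false AND false AND true = false
[3] true AND true AND true AND false = false
[4] false → false (antecedent false ⇒ implication holds) = true
[root] false AND false AND false AND true = false
Overall: false → declined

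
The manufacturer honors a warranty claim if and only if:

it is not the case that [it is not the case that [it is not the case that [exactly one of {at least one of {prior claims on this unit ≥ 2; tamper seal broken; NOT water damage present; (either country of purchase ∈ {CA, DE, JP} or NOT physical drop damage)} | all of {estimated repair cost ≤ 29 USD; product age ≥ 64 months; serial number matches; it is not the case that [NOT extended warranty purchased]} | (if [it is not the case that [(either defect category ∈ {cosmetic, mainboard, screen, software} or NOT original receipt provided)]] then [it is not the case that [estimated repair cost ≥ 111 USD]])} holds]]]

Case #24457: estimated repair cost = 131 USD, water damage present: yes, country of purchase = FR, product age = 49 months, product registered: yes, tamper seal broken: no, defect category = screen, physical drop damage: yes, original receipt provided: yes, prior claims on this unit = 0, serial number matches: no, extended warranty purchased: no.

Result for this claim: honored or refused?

Refused

Atomic conditions:
  prior claims on this unit ≥ 2: 0 ≥ 2 is false
  tamper seal broken: no → false
  NOT water damage present: yes → false
  country of purchase ∈ {CA, DE, JP}: FR is not in the set → false
  NOT physical drop damage: yes → false
  estimated repair cost ≤ 29 USD: 131 ≤ 29 is false
  product age ≥ 64 months: 49 ≥ 64 is false
  serial number matches: no → false
  NOT extended warranty purchased: no → true
  defect category ∈ {cosmetic, mainboard, screen, software}: screen is in the set → true
  NOT original receipt provided: yes → false
  estimated repair cost ≥ 111 USD: 131 ≥ 111 is true
Combine:
[1.1.1.1.4] false OR false = false
[1.1.1.1] false OR false OR false OR false = false
[1.1.1.2.4] NOT true = false
[1.1.1.2] false AND false AND false AND false = false
[1.1.1.3.1.1] true OR false = true
[1.1.1.3.1] NOT true = false
[1.1.1.3.2] NOT true = false
[1.1.1.3] false → false (antecedent false ⇒ implication holds) = true
[1.1.1] exactly-one(false, false, true) = true
[1.1] NOT true = false
[1] NOT false = true
[root] NOT true = false
Overall: false → refused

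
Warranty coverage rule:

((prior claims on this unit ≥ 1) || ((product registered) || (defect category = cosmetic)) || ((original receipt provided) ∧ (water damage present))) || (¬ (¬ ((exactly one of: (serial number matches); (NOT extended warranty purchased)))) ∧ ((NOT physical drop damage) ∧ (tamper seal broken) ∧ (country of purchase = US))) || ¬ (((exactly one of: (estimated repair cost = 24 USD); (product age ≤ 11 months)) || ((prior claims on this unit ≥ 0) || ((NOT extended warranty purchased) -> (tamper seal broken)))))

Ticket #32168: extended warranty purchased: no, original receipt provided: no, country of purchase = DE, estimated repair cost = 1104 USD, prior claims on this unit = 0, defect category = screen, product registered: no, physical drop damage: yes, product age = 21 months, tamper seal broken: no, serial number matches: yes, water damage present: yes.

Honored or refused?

Refused

Atomic conditions:
  prior claims on this unit ≥ 1: 0 ≥ 1 is false
  product registered: no → false
  defect category = cosmetic: screen == cosmetic is false
  original receipt provided: no → false
  water damage present: yes → true
  serial number matches: yes → true
  NOT extended warranty purchased: no → true
  NOT physical drop damage: yes → false
  tamper seal broken: no → false
  country of purchase = US: DE == US is false
  estimated repair cost = 24 USD: 1104 == 24 is false
  product age ≤ 11 months: 21 ≤ 11 is false
  prior claims on this unit ≥ 0: 0 ≥ 0 is true
Combine:
[1.2] false OR false = false
[1.3] false AND true = false
[1] false OR false OR false = false
[2.1.1.1] exactly-one(true, true) = false
[2.1.1] NOT false = true
[2.1] NOT true = false
[2.2] false AND false AND false = false
[2] false AND false = false
[3.1.1] exactly-one(false, false) = false
[3.1.2.2] true → false = false
[3.1.2] true OR false = true
[3.1] false OR true = true
[3] NOT true = false
[root] false OR false OR false = false
Overall: false → refused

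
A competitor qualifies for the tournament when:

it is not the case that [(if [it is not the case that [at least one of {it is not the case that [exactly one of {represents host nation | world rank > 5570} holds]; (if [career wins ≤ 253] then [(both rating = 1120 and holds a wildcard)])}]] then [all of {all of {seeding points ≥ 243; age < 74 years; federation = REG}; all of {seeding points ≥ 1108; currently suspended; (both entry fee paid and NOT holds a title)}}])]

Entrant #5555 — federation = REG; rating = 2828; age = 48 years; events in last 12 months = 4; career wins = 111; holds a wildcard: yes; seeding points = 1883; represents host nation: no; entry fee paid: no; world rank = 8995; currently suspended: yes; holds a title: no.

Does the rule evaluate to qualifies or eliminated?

Qualifies

Atomic conditions:
  represents host nation: no → false
  world rank > 5570: 8995 > 5570 is true
  career wins ≤ 253: 111 ≤ 253 is true
  rating = 1120: 2828 == 1120 is false
  holds a wildcard: yes → true
  seeding points ≥ 243: 1883 ≥ 243 is true
  age < 74 years: 48 < 74 is true
  federation = REG: REG == REG is true
  seeding points ≥ 1108: 1883 ≥ 1108 is true
  currently suspended: yes → true
  entry fee paid: no → false
  NOT holds a title: no → true
Combine:
[1.1.1.1.1] exactly-one(false, true) = true
[1.1.1.1] NOT true = false
[1.1.1.2.2] false AND true = false
[1.1.1.2] true → false = false
[1.1.1] false OR false = false
[1.1] NOT false = true
[1.2.1] true AND true AND true = true
[1.2.2.3] false AND true = false
[1.2.2] true AND true AND false = false
[1.2] true AND false = false
[1] true → false = false
[root] NOT false = true
Overall: true → qualifies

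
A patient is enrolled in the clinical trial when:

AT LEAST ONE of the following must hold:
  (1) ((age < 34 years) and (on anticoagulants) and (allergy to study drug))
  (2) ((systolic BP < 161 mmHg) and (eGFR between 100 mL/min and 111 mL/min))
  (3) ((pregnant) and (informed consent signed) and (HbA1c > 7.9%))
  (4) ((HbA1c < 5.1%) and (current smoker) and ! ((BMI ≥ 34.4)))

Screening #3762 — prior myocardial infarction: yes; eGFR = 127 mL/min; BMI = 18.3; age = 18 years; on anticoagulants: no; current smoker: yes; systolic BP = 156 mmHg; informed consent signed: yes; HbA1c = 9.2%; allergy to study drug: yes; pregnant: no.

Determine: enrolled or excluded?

Atomic conditions:
  age < 34 years: 18 < 34 is true
  on anticoagulants: no → false
  allergy to study drug: yes → true
  systolic BP < 161 mmHg: 156 < 161 is true
  eGFR between 100 mL/min and 111 mL/min: 127 in [100, 111] is false
  pregnant: no → false
  informed consent signed: yes → true
  HbA1c > 7.9%: 9.2 > 7.9 is true
  HbA1c < 5.1%: 9.2 < 5.1 is false
  current smoker: yes → true
  BMI ≥ 34.4: 18.3 ≥ 34.4 is false
Combine:
[1] true AND false AND true = false
[2] true AND false = false
[3] false AND true AND true = false
[4.3] NOT false = true
[4] false AND true AND true = false
[root] false OR false OR false OR false = false
Overall: false → excluded

Excluded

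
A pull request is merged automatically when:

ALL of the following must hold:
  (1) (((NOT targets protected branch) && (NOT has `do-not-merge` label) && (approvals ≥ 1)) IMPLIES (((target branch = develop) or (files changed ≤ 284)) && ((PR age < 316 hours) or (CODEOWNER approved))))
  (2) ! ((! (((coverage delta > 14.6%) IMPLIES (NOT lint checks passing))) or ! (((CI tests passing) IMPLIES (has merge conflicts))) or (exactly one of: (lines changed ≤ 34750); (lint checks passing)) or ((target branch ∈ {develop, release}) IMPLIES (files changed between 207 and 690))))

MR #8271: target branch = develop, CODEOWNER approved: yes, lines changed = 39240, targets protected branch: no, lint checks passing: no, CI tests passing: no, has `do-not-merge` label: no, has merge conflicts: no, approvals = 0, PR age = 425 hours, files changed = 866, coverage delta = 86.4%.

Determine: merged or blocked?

Atomic conditions:
  NOT targets protected branch: no → true
  NOT has `do-not-merge` label: no → true
  approvals ≥ 1: 0 ≥ 1 is false
  target branch = develop: develop == develop is true
  files changed ≤ 284: 866 ≤ 284 is false
  PR age < 316 hours: 425 < 316 is false
  CODEOWNER approved: yes → true
  coverage delta > 14.6%: 86.4 > 14.6 is true
  NOT lint checks passing: no → true
  CI tests passing: no → false
  has merge conflicts: no → false
  lines changed ≤ 34750: 39240 ≤ 34750 is false
  lint checks passing: no → false
  target branch ∈ {develop, release}: develop is in the set → true
  files changed between 207 and 690: 866 in [207, 690] is false
Combine:
[1.1] true AND true AND false = false
[1.2.1] true OR false = true
[1.2.2] false OR true = true
[1.2] true AND true = true
[1] false → true (antecedent false ⇒ implication holds) = true
[2.1.1.1] true → true = true
[2.1.1] NOT true = false
[2.1.2.1] false → false (antecedent false ⇒ implication holds) = true
[2.1.2] NOT true = false
[2.1.3] exactly-one(false, false) = false
[2.1.4] true → false = false
[2.1] false OR false OR false OR false = false
[2] NOT false = true
[root] true AND true = true
Overall: true → merged

Merged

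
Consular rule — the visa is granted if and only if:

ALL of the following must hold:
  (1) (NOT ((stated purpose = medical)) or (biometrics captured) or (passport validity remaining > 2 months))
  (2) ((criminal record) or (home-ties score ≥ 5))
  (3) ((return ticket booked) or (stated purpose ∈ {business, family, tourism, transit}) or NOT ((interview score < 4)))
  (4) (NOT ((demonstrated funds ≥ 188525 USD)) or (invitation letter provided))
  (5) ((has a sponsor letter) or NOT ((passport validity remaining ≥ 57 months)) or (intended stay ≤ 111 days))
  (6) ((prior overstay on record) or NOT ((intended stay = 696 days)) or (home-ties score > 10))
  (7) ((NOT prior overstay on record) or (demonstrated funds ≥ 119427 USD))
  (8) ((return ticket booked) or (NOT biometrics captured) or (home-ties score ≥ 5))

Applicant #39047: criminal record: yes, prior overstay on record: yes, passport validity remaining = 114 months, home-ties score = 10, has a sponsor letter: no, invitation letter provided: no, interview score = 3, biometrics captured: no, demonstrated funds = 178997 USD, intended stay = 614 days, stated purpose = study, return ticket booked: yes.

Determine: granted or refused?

Atomic conditions:
  stated purpose = medical: study == medical is false
  biometrics captured: no → false
  passport validity remaining > 2 months: 114 > 2 is true
  criminal record: yes → true
  home-ties score ≥ 5: 10 ≥ 5 is true
  return ticket booked: yes → true
  stated purpose ∈ {business, family, tourism, transit}: study is not in the set → false
  interview score < 4: 3 < 4 is true
  demonstrated funds ≥ 188525 USD: 178997 ≥ 188525 is false
  invitation letter provided: no → false
  has a sponsor letter: no → false
  passport validity remaining ≥ 57 months: 114 ≥ 57 is true
  intended stay ≤ 111 days: 614 ≤ 111 is false
  prior overstay on record: yes → true
  intended stay = 696 days: 614 == 696 is false
  home-ties score > 10: 10 > 10 is false
  NOT prior overstay on record: yes → false
  demonstrated funds ≥ 119427 USD: 178997 ≥ 119427 is true
  NOT biometrics captured: no → true
Combine:
[1.1] NOT false = true
[1] true OR false OR true = true
[2] true OR true = true
[3.3] NOT true = false
[3] true OR false OR false = true
[4.1] NOT false = true
[4] true OR false = true
[5.2] NOT true = false
[5] false OR false OR false = false
[6.2] NOT false = true
[6] true OR true OR false = true
[7] false OR true = true
[8] true OR true OR true = true
[root] true AND true AND true AND true AND false AND true AND true AND true = false
Overall: false → refused

Refused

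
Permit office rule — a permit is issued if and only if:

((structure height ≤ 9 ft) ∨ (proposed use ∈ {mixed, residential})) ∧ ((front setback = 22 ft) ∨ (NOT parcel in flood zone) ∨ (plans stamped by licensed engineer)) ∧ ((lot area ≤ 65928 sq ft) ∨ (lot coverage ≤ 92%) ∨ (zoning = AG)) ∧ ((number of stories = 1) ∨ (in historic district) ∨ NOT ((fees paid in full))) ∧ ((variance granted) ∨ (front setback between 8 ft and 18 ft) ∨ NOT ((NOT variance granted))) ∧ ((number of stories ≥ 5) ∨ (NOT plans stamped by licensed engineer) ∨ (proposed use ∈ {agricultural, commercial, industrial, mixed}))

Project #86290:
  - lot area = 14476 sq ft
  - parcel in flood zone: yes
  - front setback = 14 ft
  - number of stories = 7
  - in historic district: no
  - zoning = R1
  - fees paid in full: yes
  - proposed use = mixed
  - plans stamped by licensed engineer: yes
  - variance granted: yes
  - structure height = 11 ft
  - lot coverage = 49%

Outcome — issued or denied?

Atomic conditions:
  structure height ≤ 9 ft: 11 ≤ 9 is false
  proposed use ∈ {mixed, residential}: mixed is in the set → true
  front setback = 22 ft: 14 == 22 is false
  NOT parcel in flood zone: yes → false
  plans stamped by licensed engineer: yes → true
  lot area ≤ 65928 sq ft: 14476 ≤ 65928 is true
  lot coverage ≤ 92%: 49 ≤ 92 is true
  zoning = AG: R1 == AG is false
  number of stories = 1: 7 == 1 is false
  in historic district: no → false
  fees paid in full: yes → true
  variance granted: yes → true
  front setback between 8 ft and 18 ft: 14 in [8, 18] is true
  NOT variance granted: yes → false
  number of stories ≥ 5: 7 ≥ 5 is true
  NOT plans stamped by licensed engineer: yes → false
  proposed use ∈ {agricultural, commercial, industrial, mixed}: mixed is in the set → true
Combine:
[1] false OR true = true
[2] false OR false OR true = true
[3] true OR true OR false = true
[4.3] NOT true = false
[4] false OR false OR false = false
[5.3] NOT false = true
[5] true OR true OR true = true
[6] true OR false OR true = true
[root] true AND true AND true AND false AND true AND true = false
Overall: false → denied

Denied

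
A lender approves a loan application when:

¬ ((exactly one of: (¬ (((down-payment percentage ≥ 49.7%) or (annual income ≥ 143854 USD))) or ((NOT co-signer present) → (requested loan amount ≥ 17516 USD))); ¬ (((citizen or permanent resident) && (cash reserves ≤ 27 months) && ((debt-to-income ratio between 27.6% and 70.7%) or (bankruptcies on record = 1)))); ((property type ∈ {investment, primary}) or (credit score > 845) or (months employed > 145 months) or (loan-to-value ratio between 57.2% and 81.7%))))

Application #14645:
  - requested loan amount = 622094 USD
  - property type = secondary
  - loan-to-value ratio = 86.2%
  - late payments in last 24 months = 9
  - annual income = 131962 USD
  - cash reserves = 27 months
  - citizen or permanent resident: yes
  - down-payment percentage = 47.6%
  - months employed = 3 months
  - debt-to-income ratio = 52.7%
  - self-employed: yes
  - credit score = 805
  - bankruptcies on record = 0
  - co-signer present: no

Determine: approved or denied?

Atomic conditions:
  down-payment percentage ≥ 49.7%: 47.6 ≥ 49.7 is false
  annual income ≥ 143854 USD: 131962 ≥ 143854 is false
  NOT co-signer present: no → true
  requested loan amount ≥ 17516 USD: 622094 ≥ 17516 is true
  citizen or permanent resident: yes → true
  cash reserves ≤ 27 months: 27 ≤ 27 is true
  debt-to-income ratio between 27.6% and 70.7%: 52.7 in [27.6, 70.7] is true
  bankruptcies on record = 1: 0 == 1 is false
  property type ∈ {investment, primary}: secondary is not in the set → false
  credit score > 845: 805 > 845 is false
  months employed > 145 months: 3 > 145 is false
  loan-to-value ratio between 57.2% and 81.7%: 86.2 in [57.2, 81.7] is false
Combine:
[1.1.1.1] false OR false = false
[1.1.1] NOT false = true
[1.1.2] true → true = true
[1.1] true OR true = true
[1.2.1.3] true OR false = true
[1.2.1] true AND true AND true = true
[1.2] NOT true = false
[1.3] false OR false OR false OR false = false
[1] exactly-one(true, false, false) = true
[root] NOT true = false
Overall: false → denied

Denied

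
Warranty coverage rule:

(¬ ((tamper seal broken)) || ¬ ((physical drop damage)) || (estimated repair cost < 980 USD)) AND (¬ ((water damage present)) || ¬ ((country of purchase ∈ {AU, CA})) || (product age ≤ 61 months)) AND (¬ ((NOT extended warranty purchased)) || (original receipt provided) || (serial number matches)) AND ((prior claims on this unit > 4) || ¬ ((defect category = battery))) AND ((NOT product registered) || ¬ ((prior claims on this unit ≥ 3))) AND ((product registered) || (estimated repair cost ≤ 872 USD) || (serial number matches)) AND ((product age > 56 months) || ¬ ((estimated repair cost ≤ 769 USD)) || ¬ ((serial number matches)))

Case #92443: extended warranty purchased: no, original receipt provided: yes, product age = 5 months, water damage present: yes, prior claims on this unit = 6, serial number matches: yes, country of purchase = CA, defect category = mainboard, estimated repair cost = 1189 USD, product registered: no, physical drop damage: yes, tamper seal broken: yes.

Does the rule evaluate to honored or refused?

Refused

Atomic conditions:
  tamper seal broken: yes → true
  physical drop damage: yes → true
  estimated repair cost < 980 USD: 1189 < 980 is false
  water damage present: yes → true
  country of purchase ∈ {AU, CA}: CA is in the set → true
  product age ≤ 61 months: 5 ≤ 61 is true
  NOT extended warranty purchased: no → true
  original receipt provided: yes → true
  serial number matches: yes → true
  prior claims on this unit > 4: 6 > 4 is true
  defect category = battery: mainboard == battery is false
  NOT product registered: no → true
  prior claims on this unit ≥ 3: 6 ≥ 3 is true
  product registered: no → false
  estimated repair cost ≤ 872 USD: 1189 ≤ 872 is false
  product age > 56 months: 5 > 56 is false
  estimated repair cost ≤ 769 USD: 1189 ≤ 769 is false
Combine:
[1.1] NOT true = false
[1.2] NOT true = false
[1] false OR false OR false = false
[2.1] NOT true = false
[2.2] NOT true = false
[2] false OR false OR true = true
[3.1] NOT true = false
[3] false OR true OR true = true
[4.2] NOT false = true
[4] true OR true = true
[5.2] NOT true = false
[5] true OR false = true
[6] false OR false OR true = true
[7.2] NOT false = true
[7.3] NOT true = false
[7] false OR true OR false = true
[root] false AND true AND true AND true AND true AND true AND true = false
Overall: false → refused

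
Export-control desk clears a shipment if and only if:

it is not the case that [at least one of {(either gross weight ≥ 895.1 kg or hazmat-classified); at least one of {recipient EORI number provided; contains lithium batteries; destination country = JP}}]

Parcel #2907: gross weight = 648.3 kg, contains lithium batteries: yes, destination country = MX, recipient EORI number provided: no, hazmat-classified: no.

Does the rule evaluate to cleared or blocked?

Atomic conditions:
  gross weight ≥ 895.1 kg: 648.3 ≥ 895.1 is false
  hazmat-classified: no → false
  recipient EORI number provided: no → false
  contains lithium batteries: yes → true
  destination country = JP: MX == JP is false
Combine:
[1.1] false OR false = false
[1.2] false OR true OR false = true
[1] false OR true = true
[root] NOT true = false
Overall: false → blocked

Blocked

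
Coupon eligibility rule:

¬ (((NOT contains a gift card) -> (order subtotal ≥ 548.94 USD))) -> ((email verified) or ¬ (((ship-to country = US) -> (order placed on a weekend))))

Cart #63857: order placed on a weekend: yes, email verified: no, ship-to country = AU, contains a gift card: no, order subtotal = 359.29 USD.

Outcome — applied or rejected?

Rejected

Atomic conditions:
  NOT contains a gift card: no → true
  order subtotal ≥ 548.94 USD: 359.29 ≥ 548.94 is false
  email verified: no → false
  ship-to country = US: AU == US is false
  order placed on a weekend: yes → true
Combine:
[1.1] true → false = false
[1] NOT false = true
[2.2.1] false → true (antecedent false ⇒ implication holds) = true
[2.2] NOT true = false
[2] false OR false = false
[root] true → false = false
Overall: false → rejected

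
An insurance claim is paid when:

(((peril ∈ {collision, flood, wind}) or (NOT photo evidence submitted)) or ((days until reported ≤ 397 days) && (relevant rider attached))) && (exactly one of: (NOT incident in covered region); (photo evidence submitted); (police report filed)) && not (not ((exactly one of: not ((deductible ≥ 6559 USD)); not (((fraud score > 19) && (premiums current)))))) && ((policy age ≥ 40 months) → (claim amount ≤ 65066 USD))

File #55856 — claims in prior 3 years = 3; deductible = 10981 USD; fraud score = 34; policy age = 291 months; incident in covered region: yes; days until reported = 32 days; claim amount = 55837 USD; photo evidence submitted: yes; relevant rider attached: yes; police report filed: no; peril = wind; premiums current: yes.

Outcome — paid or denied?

Atomic conditions:
  peril ∈ {collision, flood, wind}: wind is in the set → true
  NOT photo evidence submitted: yes → false
  days until reported ≤ 397 days: 32 ≤ 397 is true
  relevant rider attached: yes → true
  NOT incident in covered region: yes → false
  photo evidence submitted: yes → true
  police report filed: no → false
  deductible ≥ 6559 USD: 10981 ≥ 6559 is true
  fraud score > 19: 34 > 19 is true
  premiums current: yes → true
  policy age ≥ 40 months: 291 ≥ 40 is true
  claim amount ≤ 65066 USD: 55837 ≤ 65066 is true
Combine:
[1.1] true OR false = true
[1.2] true AND true = true
[1] true OR true = true
[2] exactly-one(false, true, false) = true
[3.1.1.1] NOT true = false
[3.1.1.2.1] true AND true = true
[3.1.1.2] NOT true = false
[3.1.1] exactly-one(false, false) = false
[3.1] NOT false = true
[3] NOT true = false
[4] true → true = true
[root] true AND true AND false AND true = false
Overall: false → denied

Denied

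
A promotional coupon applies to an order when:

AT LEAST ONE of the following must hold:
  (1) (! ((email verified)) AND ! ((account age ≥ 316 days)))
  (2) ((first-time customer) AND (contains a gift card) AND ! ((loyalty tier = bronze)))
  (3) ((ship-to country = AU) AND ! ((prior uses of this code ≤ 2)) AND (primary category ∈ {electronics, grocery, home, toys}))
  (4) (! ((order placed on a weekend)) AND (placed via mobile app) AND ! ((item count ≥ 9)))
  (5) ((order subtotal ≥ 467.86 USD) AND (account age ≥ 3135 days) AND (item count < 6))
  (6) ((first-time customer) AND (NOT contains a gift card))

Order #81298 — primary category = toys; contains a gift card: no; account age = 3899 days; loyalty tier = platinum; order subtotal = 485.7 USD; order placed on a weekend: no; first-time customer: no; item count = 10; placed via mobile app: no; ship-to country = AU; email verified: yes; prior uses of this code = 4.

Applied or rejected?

Atomic conditions:
  email verified: yes → true
  account age ≥ 316 days: 3899 ≥ 316 is true
  first-time customer: no → false
  contains a gift card: no → false
  loyalty tier = bronze: platinum == bronze is false
  ship-to country = AU: AU == AU is true
  prior uses of this code ≤ 2: 4 ≤ 2 is false
  primary category ∈ {electronics, grocery, home, toys}: toys is in the set → true
  order placed on a weekend: no → false
  placed via mobile app: no → false
  item count ≥ 9: 10 ≥ 9 is true
  order subtotal ≥ 467.86 USD: 485.7 ≥ 467.86 is true
  account age ≥ 3135 days: 3899 ≥ 3135 is true
  item count < 6: 10 < 6 is false
  NOT contains a gift card: no → true
Combine:
[1.1] NOT true = false
[1.2] NOT true = false
[1] false AND false = false
[2.3] NOT false = true
[2] false AND false AND true = false
[3.2] NOT false = true
[3] true AND true AND true = true
[4.1] NOT false = true
[4.3] NOT true = false
[4] true AND false AND false = false
[5] true AND true AND false = false
[6] false AND true = false
[root] false OR false OR true OR false OR false OR false = true
Overall: true → applied

Applied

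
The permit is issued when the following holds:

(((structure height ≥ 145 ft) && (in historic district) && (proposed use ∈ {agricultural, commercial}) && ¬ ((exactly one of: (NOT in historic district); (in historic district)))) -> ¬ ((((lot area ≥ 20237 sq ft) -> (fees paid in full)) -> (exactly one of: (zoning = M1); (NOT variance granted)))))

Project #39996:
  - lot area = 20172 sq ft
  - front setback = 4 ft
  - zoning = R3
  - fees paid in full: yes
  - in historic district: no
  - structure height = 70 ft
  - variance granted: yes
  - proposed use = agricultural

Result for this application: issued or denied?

Issued

Atomic conditions:
  structure height ≥ 145 ft: 70 ≥ 145 is false
  in historic district: no → false
  proposed use ∈ {agricultural, commercial}: agricultural is in the set → true
  NOT in historic district: no → true
  lot area ≥ 20237 sq ft: 20172 ≥ 20237 is false
  fees paid in full: yes → true
  zoning = M1: R3 == M1 is false
  NOT variance granted: yes → false
Combine:
[1.4.1] exactly-one(true, false) = true
[1.4] NOT true = false
[1] false AND false AND true AND false = false
[2.1.1] false → true (antecedent false ⇒ implication holds) = true
[2.1.2] exactly-one(false, false) = false
[2.1] true → false = false
[2] NOT false = true
[root] false → true (antecedent false ⇒ implication holds) = true
Overall: true → issued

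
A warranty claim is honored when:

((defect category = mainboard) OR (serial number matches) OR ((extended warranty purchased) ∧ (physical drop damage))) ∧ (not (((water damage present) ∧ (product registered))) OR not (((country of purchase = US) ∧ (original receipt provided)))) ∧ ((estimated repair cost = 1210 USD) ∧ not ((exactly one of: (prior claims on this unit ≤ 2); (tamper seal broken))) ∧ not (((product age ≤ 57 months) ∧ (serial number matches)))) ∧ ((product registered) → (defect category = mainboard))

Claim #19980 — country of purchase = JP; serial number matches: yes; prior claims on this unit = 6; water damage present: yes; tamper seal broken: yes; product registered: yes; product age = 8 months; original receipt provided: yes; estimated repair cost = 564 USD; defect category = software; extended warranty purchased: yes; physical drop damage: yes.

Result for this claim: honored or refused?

Refused

Atomic conditions:
  defect category = mainboard: software == mainboard is false
  serial number matches: yes → true
  extended warranty purchased: yes → true
  physical drop damage: yes → true
  water damage present: yes → true
  product registered: yes → true
  country of purchase = US: JP == US is false
  original receipt provided: yes → true
  estimated repair cost = 1210 USD: 564 == 1210 is false
  prior claims on this unit ≤ 2: 6 ≤ 2 is false
  tamper seal broken: yes → true
  product age ≤ 57 months: 8 ≤ 57 is true
Combine:
[1.3] true AND true = true
[1] false OR true OR true = true
[2.1.1] true AND true = true
[2.1] NOT true = false
[2.2.1] false AND true = false
[2.2] NOT false = true
[2] false OR true = true
[3.2.1] exactly-one(false, true) = true
[3.2] NOT true = false
[3.3.1] true AND true = true
[3.3] NOT true = false
[3] false AND false AND false = false
[4] true → false = false
[root] true AND true AND false AND false = false
Overall: false → refused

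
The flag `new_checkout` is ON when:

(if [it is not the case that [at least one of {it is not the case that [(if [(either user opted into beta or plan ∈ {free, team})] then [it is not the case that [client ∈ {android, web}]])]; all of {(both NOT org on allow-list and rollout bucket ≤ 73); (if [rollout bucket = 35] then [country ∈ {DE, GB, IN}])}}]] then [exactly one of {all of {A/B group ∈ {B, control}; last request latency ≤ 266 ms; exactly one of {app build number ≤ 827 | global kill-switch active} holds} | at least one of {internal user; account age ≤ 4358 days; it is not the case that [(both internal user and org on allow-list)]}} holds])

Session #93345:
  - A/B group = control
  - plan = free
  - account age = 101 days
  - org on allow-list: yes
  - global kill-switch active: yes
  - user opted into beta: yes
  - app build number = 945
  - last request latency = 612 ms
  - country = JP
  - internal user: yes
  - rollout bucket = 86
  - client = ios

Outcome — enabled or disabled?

Enabled

Atomic conditions:
  user opted into beta: yes → true
  plan ∈ {free, team}: free is in the set → true
  client ∈ {android, web}: ios is not in the set → false
  NOT org on allow-list: yes → false
  rollout bucket ≤ 73: 86 ≤ 73 is false
  rollout bucket = 35: 86 == 35 is false
  country ∈ {DE, GB, IN}: JP is not in the set → false
  A/B group ∈ {B, control}: control is in the set → true
  last request latency ≤ 266 ms: 612 ≤ 266 is false
  app build number ≤ 827: 945 ≤ 827 is false
  global kill-switch active: yes → true
  internal user: yes → true
  account age ≤ 4358 days: 101 ≤ 4358 is true
  org on allow-list: yes → true
Combine:
[1.1.1.1.1] true OR true = true
[1.1.1.1.2] NOT false = true
[1.1.1.1] true → true = true
[1.1.1] NOT true = false
[1.1.2.1] false AND false = false
[1.1.2.2] false → false (antecedent false ⇒ implication holds) = true
[1.1.2] false AND true = false
[1.1] false OR false = false
[1] NOT false = true
[2.1.3] exactly-one(false, true) = true
[2.1] true AND false AND true = false
[2.2.3.1] true AND true = true
[2.2.3] NOT true = false
[2.2] true OR true OR false = true
[2] exactly-one(false, true) = true
[root] true → true = true
Overall: true → enabled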